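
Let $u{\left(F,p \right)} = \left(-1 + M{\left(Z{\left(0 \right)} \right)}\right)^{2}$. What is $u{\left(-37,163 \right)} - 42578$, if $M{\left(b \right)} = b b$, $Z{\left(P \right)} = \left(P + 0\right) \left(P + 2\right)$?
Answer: $-42577$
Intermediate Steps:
$Z{\left(P \right)} = P \left(2 + P\right)$
$M{\left(b \right)} = b^{2}$
$u{\left(F,p \right)} = 1$ ($u{\left(F,p \right)} = \left(-1 + \left(0 \left(2 + 0\right)\right)^{2}\right)^{2} = \left(-1 + \left(0 \cdot 2\right)^{2}\right)^{2} = \left(-1 + 0^{2}\right)^{2} = \left(-1 + 0\right)^{2} = \left(-1\right)^{2} = 1$)
$u{\left(-37,163 \right)} - 42578 = 1 - 42578 = -42577$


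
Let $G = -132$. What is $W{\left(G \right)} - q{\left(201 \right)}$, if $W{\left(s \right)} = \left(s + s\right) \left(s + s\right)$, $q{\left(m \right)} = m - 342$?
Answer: $69837$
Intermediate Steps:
$q{\left(m \right)} = -342 + m$
$W{\left(s \right)} = 4 s^{2}$ ($W{\left(s \right)} = 2 s 2 s = 4 s^{2}$)
$W{\left(G \right)} - q{\left(201 \right)} = 4 \left(-132\right)^{2} - \left(-342 + 201\right) = 4 \cdot 17424 - -141 = 69696 + 141 = 69837$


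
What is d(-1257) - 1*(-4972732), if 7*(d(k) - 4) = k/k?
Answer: 34809153/7 ≈ 4.9727e+6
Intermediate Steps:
d(k) = 29/7 (d(k) = 4 + (k/k)/7 = 4 + (⅐)*1 = 4 + ⅐ = 29/7)
d(-1257) - 1*(-4972732) = 29/7 - 1*(-4972732) = 29/7 + 4972732 = 34809153/7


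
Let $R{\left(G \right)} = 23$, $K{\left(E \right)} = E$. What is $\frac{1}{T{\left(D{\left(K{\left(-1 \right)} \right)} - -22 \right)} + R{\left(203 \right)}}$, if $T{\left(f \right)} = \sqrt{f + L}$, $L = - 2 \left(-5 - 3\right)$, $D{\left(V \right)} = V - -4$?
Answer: $\frac{23}{488} - \frac{\sqrt{41}}{488} \approx 0.03401$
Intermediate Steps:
$D{\left(V \right)} = 4 + V$ ($D{\left(V \right)} = V + 4 = 4 + V$)
$L = 16$ ($L = \left(-2\right) \left(-8\right) = 16$)
$T{\left(f \right)} = \sqrt{16 + f}$ ($T{\left(f \right)} = \sqrt{f + 16} = \sqrt{16 + f}$)
$\frac{1}{T{\left(D{\left(K{\left(-1 \right)} \right)} - -22 \right)} + R{\left(203 \right)}} = \frac{1}{\sqrt{16 + \left(\left(4 - 1\right) - -22\right)} + 23} = \frac{1}{\sqrt{16 + \left(3 + 22\right)} + 23} = \frac{1}{\sqrt{16 + 25} + 23} = \frac{1}{\sqrt{41} + 23} = \frac{1}{23 + \sqrt{41}}$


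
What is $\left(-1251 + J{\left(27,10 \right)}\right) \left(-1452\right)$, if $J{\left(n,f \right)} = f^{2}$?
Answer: $1671252$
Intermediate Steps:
$\left(-1251 + J{\left(27,10 \right)}\right) \left(-1452\right) = \left(-1251 + 10^{2}\right) \left(-1452\right) = \left(-1251 + 100\right) \left(-1452\right) = \left(-1151\right) \left(-1452\right) = 1671252$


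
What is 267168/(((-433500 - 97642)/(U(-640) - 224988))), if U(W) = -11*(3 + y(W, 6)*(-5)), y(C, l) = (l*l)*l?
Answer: 28472227344/265571 ≈ 1.0721e+5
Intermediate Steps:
y(C, l) = l**3 (y(C, l) = l**2*l = l**3)
U(W) = 11847 (U(W) = -11*(3 + 6**3*(-5)) = -11*(3 + 216*(-5)) = -11*(3 - 1080) = -11*(-1077) = 11847)
267168/(((-433500 - 97642)/(U(-640) - 224988))) = 267168/(((-433500 - 97642)/(11847 - 224988))) = 267168/((-531142/(-213141))) = 267168/((-531142*(-1/213141))) = 267168/(531142/213141) = 267168*(213141/531142) = 28472227344/265571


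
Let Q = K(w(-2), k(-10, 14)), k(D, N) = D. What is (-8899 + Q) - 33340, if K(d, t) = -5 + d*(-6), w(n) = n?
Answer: -42232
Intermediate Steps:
K(d, t) = -5 - 6*d
Q = 7 (Q = -5 - 6*(-2) = -5 + 12 = 7)
(-8899 + Q) - 33340 = (-8899 + 7) - 33340 = -8892 - 33340 = -42232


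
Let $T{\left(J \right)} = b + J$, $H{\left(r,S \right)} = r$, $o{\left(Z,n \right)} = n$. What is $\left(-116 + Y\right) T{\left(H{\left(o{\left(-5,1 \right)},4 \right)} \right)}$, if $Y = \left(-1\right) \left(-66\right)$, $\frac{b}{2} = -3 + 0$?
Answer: $250$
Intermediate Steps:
$b = -6$ ($b = 2 \left(-3 + 0\right) = 2 \left(-3\right) = -6$)
$Y = 66$
$T{\left(J \right)} = -6 + J$
$\left(-116 + Y\right) T{\left(H{\left(o{\left(-5,1 \right)},4 \right)} \right)} = \left(-116 + 66\right) \left(-6 + 1\right) = \left(-50\right) \left(-5\right) = 250$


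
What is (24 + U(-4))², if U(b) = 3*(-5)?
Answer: 81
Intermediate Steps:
U(b) = -15
(24 + U(-4))² = (24 - 15)² = 9² = 81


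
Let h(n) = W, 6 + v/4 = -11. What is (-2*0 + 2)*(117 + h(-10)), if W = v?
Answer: 98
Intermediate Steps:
v = -68 (v = -24 + 4*(-11) = -24 - 44 = -68)
W = -68
h(n) = -68
(-2*0 + 2)*(117 + h(-10)) = (-2*0 + 2)*(117 - 68) = (0 + 2)*49 = 2*49 = 98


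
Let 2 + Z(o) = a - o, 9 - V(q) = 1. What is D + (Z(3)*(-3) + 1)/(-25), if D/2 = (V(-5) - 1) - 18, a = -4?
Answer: -578/25 ≈ -23.120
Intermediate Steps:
V(q) = 8 (V(q) = 9 - 1*1 = 9 - 1 = 8)
Z(o) = -6 - o (Z(o) = -2 + (-4 - o) = -6 - o)
D = -22 (D = 2*((8 - 1) - 18) = 2*(7 - 18) = 2*(-11) = -22)
D + (Z(3)*(-3) + 1)/(-25) = -22 + ((-6 - 1*3)*(-3) + 1)/(-25) = -22 - ((-6 - 3)*(-3) + 1)/25 = -22 - (-9*(-3) + 1)/25 = -22 - (27 + 1)/25 = -22 - 1/25*28 = -22 - 28/25 = -578/25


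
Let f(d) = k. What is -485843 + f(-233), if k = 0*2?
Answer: -485843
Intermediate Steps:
k = 0
f(d) = 0
-485843 + f(-233) = -485843 + 0 = -485843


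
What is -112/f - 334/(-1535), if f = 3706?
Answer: 532942/2844355 ≈ 0.18737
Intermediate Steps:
-112/f - 334/(-1535) = -112/3706 - 334/(-1535) = -112*1/3706 - 334*(-1/1535) = -56/1853 + 334/1535 = 532942/2844355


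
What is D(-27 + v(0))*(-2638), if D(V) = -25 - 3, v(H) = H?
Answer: 73864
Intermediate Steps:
D(V) = -28
D(-27 + v(0))*(-2638) = -28*(-2638) = 73864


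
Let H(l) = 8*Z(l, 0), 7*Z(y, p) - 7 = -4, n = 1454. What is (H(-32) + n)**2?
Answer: 104080804/49 ≈ 2.1241e+6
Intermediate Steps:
Z(y, p) = 3/7 (Z(y, p) = 1 + (1/7)*(-4) = 1 - 4/7 = 3/7)
H(l) = 24/7 (H(l) = 8*(3/7) = 24/7)
(H(-32) + n)**2 = (24/7 + 1454)**2 = (10202/7)**2 = 104080804/49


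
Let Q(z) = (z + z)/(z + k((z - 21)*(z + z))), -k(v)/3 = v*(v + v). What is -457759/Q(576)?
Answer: 1949200809180641/2 ≈ 9.7460e+14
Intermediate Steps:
k(v) = -6*v² (k(v) = -3*v*(v + v) = -3*v*2*v = -6*v²)
Q(z) = 2*z/(z - 24*z²*(-21 + z)²) (Q(z) = (z + z)/(z - 6*(z - 21)²*(z + z)²) = (2*z)/(z - 6*4*z²*(-21 + z)²) = (2*z)/(z - 24*z²*(-21 + z)²) = 2*z/(z - 24*z²*(-21 + z)²))
-457759/Q(576) = -(457759/2 - 3164030208*(-21 + 576)²) = -457759/((-2/(-1 + 24*576*555²))) = -457759/((-2/(-1 + 24*576*308025))) = -457759/((-2/(-1 + 4258137600))) = -457759/((-2/4258137599)) = -457759/((-2*1/4258137599)) = -457759/(-2/4258137599) = -457759*(-4258137599/2) = 1949200809180641/2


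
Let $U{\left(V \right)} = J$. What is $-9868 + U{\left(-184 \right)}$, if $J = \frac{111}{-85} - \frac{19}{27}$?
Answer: $- \frac{22651672}{2295} \approx -9870.0$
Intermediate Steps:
$J = - \frac{4612}{2295}$ ($J = 111 \left(- \frac{1}{85}\right) - \frac{19}{27} = - \frac{111}{85} - \frac{19}{27} = - \frac{4612}{2295} \approx -2.0096$)
$U{\left(V \right)} = - \frac{4612}{2295}$
$-9868 + U{\left(-184 \right)} = -9868 - \frac{4612}{2295} = - \frac{22651672}{2295}$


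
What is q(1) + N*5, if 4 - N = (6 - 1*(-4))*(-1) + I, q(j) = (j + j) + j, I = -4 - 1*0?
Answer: 93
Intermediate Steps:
I = -4 (I = -4 + 0 = -4)
q(j) = 3*j (q(j) = 2*j + j = 3*j)
N = 18 (N = 4 - ((6 - 1*(-4))*(-1) - 4) = 4 - ((6 + 4)*(-1) - 4) = 4 - (10*(-1) - 4) = 4 - (-10 - 4) = 4 - 1*(-14) = 4 + 14 = 18)
q(1) + N*5 = 3*1 + 18*5 = 3 + 90 = 93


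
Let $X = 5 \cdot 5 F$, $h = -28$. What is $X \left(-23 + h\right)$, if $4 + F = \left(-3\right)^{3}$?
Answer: $39525$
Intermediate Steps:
$F = -31$ ($F = -4 + \left(-3\right)^{3} = -4 - 27 = -31$)
$X = -775$ ($X = 5 \cdot 5 \left(-31\right) = 25 \left(-31\right) = -775$)
$X \left(-23 + h\right) = - 775 \left(-23 - 28\right) = \left(-775\right) \left(-51\right) = 39525$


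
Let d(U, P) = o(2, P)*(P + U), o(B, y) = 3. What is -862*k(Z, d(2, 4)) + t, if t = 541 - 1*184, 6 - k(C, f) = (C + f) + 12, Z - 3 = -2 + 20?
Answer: 39147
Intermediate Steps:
Z = 21 (Z = 3 + (-2 + 20) = 3 + 18 = 21)
d(U, P) = 3*P + 3*U (d(U, P) = 3*(P + U) = 3*P + 3*U)
k(C, f) = -6 - C - f (k(C, f) = 6 - ((C + f) + 12) = 6 - (12 + C + f) = 6 + (-12 - C - f) = -6 - C - f)
t = 357 (t = 541 - 184 = 357)
-862*k(Z, d(2, 4)) + t = -862*(-6 - 1*21 - (3*4 + 3*2)) + 357 = -862*(-6 - 21 - (12 + 6)) + 357 = -862*(-6 - 21 - 1*18) + 357 = -862*(-6 - 21 - 18) + 357 = -862*(-45) + 357 = 38790 + 357 = 39147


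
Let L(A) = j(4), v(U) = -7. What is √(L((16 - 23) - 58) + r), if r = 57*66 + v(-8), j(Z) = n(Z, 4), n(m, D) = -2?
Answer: 3*√417 ≈ 61.262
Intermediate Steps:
j(Z) = -2
L(A) = -2
r = 3755 (r = 57*66 - 7 = 3762 - 7 = 3755)
√(L((16 - 23) - 58) + r) = √(-2 + 3755) = √3753 = 3*√417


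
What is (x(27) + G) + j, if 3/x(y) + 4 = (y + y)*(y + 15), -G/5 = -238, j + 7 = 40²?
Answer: 6300715/2264 ≈ 2783.0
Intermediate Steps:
j = 1593 (j = -7 + 40² = -7 + 1600 = 1593)
G = 1190 (G = -5*(-238) = 1190)
x(y) = 3/(-4 + 2*y*(15 + y)) (x(y) = 3/(-4 + (y + y)*(y + 15)) = 3/(-4 + (2*y)*(15 + y)) = 3/(-4 + 2*y*(15 + y)))
(x(27) + G) + j = (3/(2*(-2 + 27² + 15*27)) + 1190) + 1593 = (3/(2*(-2 + 729 + 405)) + 1190) + 1593 = ((3/2)/1132 + 1190) + 1593 = ((3/2)*(1/1132) + 1190) + 1593 = (3/2264 + 1190) + 1593 = 2694163/2264 + 1593 = 6300715/2264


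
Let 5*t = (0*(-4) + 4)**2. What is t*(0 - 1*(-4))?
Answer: 64/5 ≈ 12.800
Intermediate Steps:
t = 16/5 (t = (0*(-4) + 4)**2/5 = (0 + 4)**2/5 = (1/5)*4**2 = (1/5)*16 = 16/5 ≈ 3.2000)
t*(0 - 1*(-4)) = 16*(0 - 1*(-4))/5 = 16*(0 + 4)/5 = (16/5)*4 = 64/5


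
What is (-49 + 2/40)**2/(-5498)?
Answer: -958441/2199200 ≈ -0.43581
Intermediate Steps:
(-49 + 2/40)**2/(-5498) = (-49 + 2*(1/40))**2*(-1/5498) = (-49 + 1/20)**2*(-1/5498) = (-979/20)**2*(-1/5498) = (958441/400)*(-1/5498) = -958441/2199200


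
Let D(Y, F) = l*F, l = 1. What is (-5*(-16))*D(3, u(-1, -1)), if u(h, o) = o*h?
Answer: 80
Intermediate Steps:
u(h, o) = h*o
D(Y, F) = F (D(Y, F) = 1*F = F)
(-5*(-16))*D(3, u(-1, -1)) = (-5*(-16))*(-1*(-1)) = 80*1 = 80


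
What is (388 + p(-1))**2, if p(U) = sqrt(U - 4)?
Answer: (388 + I*sqrt(5))**2 ≈ 1.5054e+5 + 1735.0*I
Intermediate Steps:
p(U) = sqrt(-4 + U)
(388 + p(-1))**2 = (388 + sqrt(-4 - 1))**2 = (388 + sqrt(-5))**2 = (388 + I*sqrt(5))**2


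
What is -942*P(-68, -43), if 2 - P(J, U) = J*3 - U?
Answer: -153546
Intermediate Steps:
P(J, U) = 2 + U - 3*J (P(J, U) = 2 - (J*3 - U) = 2 - (3*J - U) = 2 - (-U + 3*J) = 2 + (U - 3*J) = 2 + U - 3*J)
-942*P(-68, -43) = -942*(2 - 43 - 3*(-68)) = -942*(2 - 43 + 204) = -942*163 = -153546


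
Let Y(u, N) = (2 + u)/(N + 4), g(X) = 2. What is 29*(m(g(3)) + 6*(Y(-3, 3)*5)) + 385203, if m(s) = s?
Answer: 2695957/7 ≈ 3.8514e+5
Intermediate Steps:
Y(u, N) = (2 + u)/(4 + N)
29*(m(g(3)) + 6*(Y(-3, 3)*5)) + 385203 = 29*(2 + 6*(((2 - 3)/(4 + 3))*5)) + 385203 = 29*(2 + 6*((-1/7)*5)) + 385203 = 29*(2 + 6*(((⅐)*(-1))*5)) + 385203 = 29*(2 + 6*(-⅐*5)) + 385203 = 29*(2 + 6*(-5/7)) + 385203 = 29*(2 - 30/7) + 385203 = 29*(-16/7) + 385203 = -464/7 + 385203 = 2695957/7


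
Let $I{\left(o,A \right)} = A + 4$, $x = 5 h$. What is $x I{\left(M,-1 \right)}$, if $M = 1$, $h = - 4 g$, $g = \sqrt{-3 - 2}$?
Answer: $- 60 i \sqrt{5} \approx - 134.16 i$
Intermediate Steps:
$g = i \sqrt{5}$ ($g = \sqrt{-5} = i \sqrt{5} \approx 2.2361 i$)
$h = - 4 i \sqrt{5} \approx - 8.9443 i$
$x = - 20 i \sqrt{5}$ ($x = 5 \left(- 4 i \sqrt{5}\right) = - 20 i \sqrt{5} \approx - 44.721 i$)
$I{\left(o,A \right)} = 4 + A$
$x I{\left(M,-1 \right)} = - 20 i \sqrt{5} \left(4 - 1\right) = - 20 i \sqrt{5} \cdot 3 = - 60 i \sqrt{5}$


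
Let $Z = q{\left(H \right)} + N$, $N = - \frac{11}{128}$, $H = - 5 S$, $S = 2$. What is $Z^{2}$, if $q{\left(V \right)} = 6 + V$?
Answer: $\frac{273529}{16384} \approx 16.695$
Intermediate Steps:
$H = -10$ ($H = \left(-5\right) 2 = -10$)
$N = - \frac{11}{128}$ ($N = \left(-11\right) \frac{1}{128} = - \frac{11}{128} \approx -0.085938$)
$Z = - \frac{523}{128}$ ($Z = \left(6 - 10\right) - \frac{11}{128} = -4 - \frac{11}{128} = - \frac{523}{128} \approx -4.0859$)
$Z^{2} = \left(- \frac{523}{128}\right)^{2} = \frac{273529}{16384}$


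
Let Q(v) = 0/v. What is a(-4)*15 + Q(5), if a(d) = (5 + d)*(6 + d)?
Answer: 30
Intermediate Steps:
Q(v) = 0
a(-4)*15 + Q(5) = (30 + (-4)² + 11*(-4))*15 + 0 = (30 + 16 - 44)*15 + 0 = 2*15 + 0 = 30 + 0 = 30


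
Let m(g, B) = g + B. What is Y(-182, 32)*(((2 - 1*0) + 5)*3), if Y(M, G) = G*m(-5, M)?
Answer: -125664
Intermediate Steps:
m(g, B) = B + g
Y(M, G) = G*(-5 + M) (Y(M, G) = G*(M - 5) = G*(-5 + M))
Y(-182, 32)*(((2 - 1*0) + 5)*3) = (32*(-5 - 182))*(((2 - 1*0) + 5)*3) = (32*(-187))*(((2 + 0) + 5)*3) = -5984*(2 + 5)*3 = -41888*3 = -5984*21 = -125664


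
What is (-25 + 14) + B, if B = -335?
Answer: -346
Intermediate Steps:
(-25 + 14) + B = (-25 + 14) - 335 = -11 - 335 = -346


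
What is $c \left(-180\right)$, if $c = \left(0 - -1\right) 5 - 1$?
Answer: $-720$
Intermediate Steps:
$c = 4$ ($c = \left(0 + 1\right) 5 - 1 = 1 \cdot 5 - 1 = 5 - 1 = 4$)
$c \left(-180\right) = 4 \left(-180\right) = -720$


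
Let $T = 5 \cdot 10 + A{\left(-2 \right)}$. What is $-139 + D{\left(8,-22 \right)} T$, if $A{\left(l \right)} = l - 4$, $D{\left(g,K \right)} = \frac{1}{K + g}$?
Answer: $- \frac{995}{7} \approx -142.14$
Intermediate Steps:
$A{\left(l \right)} = -4 + l$
$T = 44$ ($T = 5 \cdot 10 - 6 = 50 - 6 = 44$)
$-139 + D{\left(8,-22 \right)} T = -139 + \frac{1}{-22 + 8} \cdot 44 = -139 + \frac{1}{-14} \cdot 44 = -139 - \frac{22}{7} = - \frac{995}{7}$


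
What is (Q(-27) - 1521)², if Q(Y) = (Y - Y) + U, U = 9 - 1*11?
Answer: 2319529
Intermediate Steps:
U = -2 (U = 9 - 11 = -2)
Q(Y) = -2 (Q(Y) = (Y - Y) - 2 = 0 - 2 = -2)
(Q(-27) - 1521)² = (-2 - 1521)² = (-1523)² = 2319529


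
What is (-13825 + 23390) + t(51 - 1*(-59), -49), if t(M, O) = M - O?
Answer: 9724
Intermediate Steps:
(-13825 + 23390) + t(51 - 1*(-59), -49) = (-13825 + 23390) + ((51 - 1*(-59)) - 1*(-49)) = 9565 + ((51 + 59) + 49) = 9565 + (110 + 49) = 9565 + 159 = 9724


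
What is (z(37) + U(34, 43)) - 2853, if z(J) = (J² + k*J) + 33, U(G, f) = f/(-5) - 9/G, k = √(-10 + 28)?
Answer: -248177/170 + 111*√2 ≈ -1302.9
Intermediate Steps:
k = 3*√2 (k = √18 = 3*√2 ≈ 4.2426)
U(G, f) = -9/G - f/5 (U(G, f) = f*(-⅕) - 9/G = -f/5 - 9/G = -9/G - f/5)
z(J) = 33 + J² + 3*J*√2 (z(J) = (J² + (3*√2)*J) + 33 = (J² + 3*J*√2) + 33 = 33 + J² + 3*J*√2)
(z(37) + U(34, 43)) - 2853 = ((33 + 37² + 3*37*√2) + (-9/34 - ⅕*43)) - 2853 = ((33 + 1369 + 111*√2) + (-9*1/34 - 43/5)) - 2853 = ((1402 + 111*√2) + (-9/34 - 43/5)) - 2853 = ((1402 + 111*√2) - 1507/170) - 2853 = (236833/170 + 111*√2) - 2853 = -248177/170 + 111*√2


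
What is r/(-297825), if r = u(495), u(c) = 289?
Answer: -289/297825 ≈ -0.00097037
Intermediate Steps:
r = 289
r/(-297825) = 289/(-297825) = 289*(-1/297825) = -289/297825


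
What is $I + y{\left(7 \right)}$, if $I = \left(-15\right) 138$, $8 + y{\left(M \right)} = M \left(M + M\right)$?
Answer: $-1980$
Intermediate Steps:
$y{\left(M \right)} = -8 + 2 M^{2}$ ($y{\left(M \right)} = -8 + M \left(M + M\right) = -8 + M 2 M = -8 + 2 M^{2}$)
$I = -2070$
$I + y{\left(7 \right)} = -2070 - \left(8 - 2 \cdot 7^{2}\right) = -2070 + \left(-8 + 2 \cdot 49\right) = -2070 + \left(-8 + 98\right) = -2070 + 90 = -1980$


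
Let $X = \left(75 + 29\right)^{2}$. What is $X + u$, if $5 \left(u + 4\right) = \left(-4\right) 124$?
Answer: $\frac{53564}{5} \approx 10713.0$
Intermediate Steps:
$u = - \frac{516}{5}$ ($u = -4 + \frac{\left(-4\right) 124}{5} = -4 + \frac{1}{5} \left(-496\right) = -4 - \frac{496}{5} = - \frac{516}{5} \approx -103.2$)
$X = 10816$ ($X = 104^{2} = 10816$)
$X + u = 10816 - \frac{516}{5} = \frac{53564}{5}$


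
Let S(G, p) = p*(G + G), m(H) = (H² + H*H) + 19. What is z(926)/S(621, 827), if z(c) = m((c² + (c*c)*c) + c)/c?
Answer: 18314089482280223/13784436 ≈ 1.3286e+9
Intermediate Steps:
m(H) = 19 + 2*H² (m(H) = (H² + H²) + 19 = 2*H² + 19 = 19 + 2*H²)
z(c) = (19 + 2*(c + c² + c³)²)/c (z(c) = (19 + 2*((c² + (c*c)*c) + c)²)/c = (19 + 2*((c² + c²*c) + c)²)/c = (19 + 2*((c² + c³) + c)²)/c = (19 + 2*(c + c² + c³)²)/c)
S(G, p) = 2*G*p (S(G, p) = p*(2*G) = 2*G*p)
z(926)/S(621, 827) = (19/926 + 2*926*(1 + 926 + 926²)²)/((2*621*827)) = (19*(1/926) + 2*926*(1 + 926 + 857476)²)/1027134 = (19/926 + 2*926*858403²)*(1/1027134) = (19/926 + 2*926*736855710409)*(1/1027134) = (19/926 + 1364656775677468)*(1/1027134) = (1263672174277335387/926)*(1/1027134) = 18314089482280223/13784436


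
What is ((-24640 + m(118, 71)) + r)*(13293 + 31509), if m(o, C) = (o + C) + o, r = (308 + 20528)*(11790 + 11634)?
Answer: 21865084345062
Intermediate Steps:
r = 488062464 (r = 20836*23424 = 488062464)
m(o, C) = C + 2*o (m(o, C) = (C + o) + o = C + 2*o)
((-24640 + m(118, 71)) + r)*(13293 + 31509) = ((-24640 + (71 + 2*118)) + 488062464)*(13293 + 31509) = ((-24640 + (71 + 236)) + 488062464)*44802 = ((-24640 + 307) + 488062464)*44802 = (-24333 + 488062464)*44802 = 488038131*44802 = 21865084345062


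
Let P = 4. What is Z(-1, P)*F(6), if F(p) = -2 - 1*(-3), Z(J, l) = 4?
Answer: 4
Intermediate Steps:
F(p) = 1 (F(p) = -2 + 3 = 1)
Z(-1, P)*F(6) = 4*1 = 4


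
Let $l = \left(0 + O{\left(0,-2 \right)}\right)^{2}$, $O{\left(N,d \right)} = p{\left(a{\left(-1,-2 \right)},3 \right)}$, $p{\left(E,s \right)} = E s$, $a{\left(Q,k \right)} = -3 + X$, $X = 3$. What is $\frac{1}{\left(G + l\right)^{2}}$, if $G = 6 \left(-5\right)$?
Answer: $\frac{1}{900} \approx 0.0011111$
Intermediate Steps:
$a{\left(Q,k \right)} = 0$ ($a{\left(Q,k \right)} = -3 + 3 = 0$)
$G = -30$
$O{\left(N,d \right)} = 0$ ($O{\left(N,d \right)} = 0 \cdot 3 = 0$)
$l = 0$ ($l = \left(0 + 0\right)^{2} = 0^{2} = 0$)
$\frac{1}{\left(G + l\right)^{2}} = \frac{1}{\left(-30 + 0\right)^{2}} = \frac{1}{\left(-30\right)^{2}} = \frac{1}{900}$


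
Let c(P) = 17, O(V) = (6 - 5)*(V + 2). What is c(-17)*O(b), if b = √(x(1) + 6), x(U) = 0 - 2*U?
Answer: 68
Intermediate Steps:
x(U) = -2*U
b = 2 (b = √(-2*1 + 6) = √(-2 + 6) = √4 = 2)
O(V) = 2 + V (O(V) = 1*(2 + V) = 2 + V)
c(-17)*O(b) = 17*(2 + 2) = 17*4 = 68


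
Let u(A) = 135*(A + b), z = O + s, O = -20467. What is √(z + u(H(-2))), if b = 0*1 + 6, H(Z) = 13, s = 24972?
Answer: √7070 ≈ 84.083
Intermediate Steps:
b = 6 (b = 0 + 6 = 6)
z = 4505 (z = -20467 + 24972 = 4505)
u(A) = 810 + 135*A (u(A) = 135*(A + 6) = 135*(6 + A) = 810 + 135*A)
√(z + u(H(-2))) = √(4505 + (810 + 135*13)) = √(4505 + (810 + 1755)) = √(4505 + 2565) = √7070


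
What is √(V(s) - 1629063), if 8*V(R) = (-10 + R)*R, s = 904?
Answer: I*√1528041 ≈ 1236.1*I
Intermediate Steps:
V(R) = R*(-10 + R)/8 (V(R) = ((-10 + R)*R)/8 = (R*(-10 + R))/8 = R*(-10 + R)/8)
√(V(s) - 1629063) = √((⅛)*904*(-10 + 904) - 1629063) = √((⅛)*904*894 - 1629063) = √(101022 - 1629063) = √(-1528041) = I*√1528041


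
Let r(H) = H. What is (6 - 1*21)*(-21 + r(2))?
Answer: 285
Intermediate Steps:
(6 - 1*21)*(-21 + r(2)) = (6 - 1*21)*(-21 + 2) = (6 - 21)*(-19) = -15*(-19) = 285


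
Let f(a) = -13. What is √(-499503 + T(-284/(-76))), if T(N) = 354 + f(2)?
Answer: I*√499162 ≈ 706.51*I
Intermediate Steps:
T(N) = 341 (T(N) = 354 - 13 = 341)
√(-499503 + T(-284/(-76))) = √(-499503 + 341) = √(-499162) = I*√499162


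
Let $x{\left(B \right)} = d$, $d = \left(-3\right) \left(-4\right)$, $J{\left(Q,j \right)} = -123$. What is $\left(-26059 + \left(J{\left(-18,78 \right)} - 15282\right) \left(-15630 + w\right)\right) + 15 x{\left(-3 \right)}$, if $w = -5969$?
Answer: $332706716$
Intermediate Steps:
$d = 12$
$x{\left(B \right)} = 12$
$\left(-26059 + \left(J{\left(-18,78 \right)} - 15282\right) \left(-15630 + w\right)\right) + 15 x{\left(-3 \right)} = \left(-26059 + \left(-123 - 15282\right) \left(-15630 - 5969\right)\right) + 15 \cdot 12 = \left(-26059 - -332732595\right) + 180 = \left(-26059 + 332732595\right) + 180 = 332706536 + 180 = 332706716$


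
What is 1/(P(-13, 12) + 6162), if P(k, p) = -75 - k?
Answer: 1/6100 ≈ 0.00016393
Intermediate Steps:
1/(P(-13, 12) + 6162) = 1/((-75 - 1*(-13)) + 6162) = 1/((-75 + 13) + 6162) = 1/(-62 + 6162) = 1/6100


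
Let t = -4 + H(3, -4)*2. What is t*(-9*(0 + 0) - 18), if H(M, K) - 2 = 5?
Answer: -180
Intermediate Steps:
H(M, K) = 7 (H(M, K) = 2 + 5 = 7)
t = 10 (t = -4 + 7*2 = -4 + 14 = 10)
t*(-9*(0 + 0) - 18) = 10*(-9*(0 + 0) - 18) = 10*(-9*0 - 18) = 10*(0 - 18) = 10*(-18) = -180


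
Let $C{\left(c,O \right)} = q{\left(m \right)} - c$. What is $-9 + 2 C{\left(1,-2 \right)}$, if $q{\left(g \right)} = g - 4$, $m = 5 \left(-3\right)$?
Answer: $-49$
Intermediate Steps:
$m = -15$
$q{\left(g \right)} = -4 + g$
$C{\left(c,O \right)} = -19 - c$ ($C{\left(c,O \right)} = \left(-4 - 15\right) - c = -19 - c$)
$-9 + 2 C{\left(1,-2 \right)} = -9 + 2 \left(-19 - 1\right) = -9 + 2 \left(-20\right) = -9 - 40 = -49$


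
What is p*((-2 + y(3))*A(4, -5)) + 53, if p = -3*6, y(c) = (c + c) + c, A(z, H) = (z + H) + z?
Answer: -325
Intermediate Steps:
A(z, H) = H + 2*z (A(z, H) = (H + z) + z = H + 2*z)
y(c) = 3*c (y(c) = 2*c + c = 3*c)
p = -18
p*((-2 + y(3))*A(4, -5)) + 53 = -18*(-2 + 3*3)*(-5 + 2*4) + 53 = -18*(-2 + 9)*(-5 + 8) + 53 = -126*3 + 53 = -18*21 + 53 = -378 + 53 = -325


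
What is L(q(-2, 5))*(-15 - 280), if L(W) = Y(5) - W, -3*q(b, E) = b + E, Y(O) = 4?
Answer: -1475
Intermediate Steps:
q(b, E) = -E/3 - b/3 (q(b, E) = -(b + E)/3 = -(E + b)/3 = -E/3 - b/3)
L(W) = 4 - W
L(q(-2, 5))*(-15 - 280) = (4 - (-⅓*5 - ⅓*(-2)))*(-15 - 280) = (4 - (-5/3 + ⅔))*(-295) = (4 - 1*(-1))*(-295) = (4 + 1)*(-295) = 5*(-295) = -1475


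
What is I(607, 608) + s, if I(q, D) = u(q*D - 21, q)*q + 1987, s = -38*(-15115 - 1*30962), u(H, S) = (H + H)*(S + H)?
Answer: 165602756013493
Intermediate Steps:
u(H, S) = 2*H*(H + S) (u(H, S) = (2*H)*(H + S) = 2*H*(H + S))
s = 1750926 (s = -38*(-15115 - 30962) = -38*(-46077) = 1750926)
I(q, D) = 1987 + 2*q*(-21 + D*q)*(-21 + q + D*q) (I(q, D) = (2*(q*D - 21)*((q*D - 21) + q))*q + 1987 = (2*(D*q - 21)*((D*q - 21) + q))*q + 1987 = (2*(-21 + D*q)*((-21 + D*q) + q))*q + 1987 = (2*(-21 + D*q)*(-21 + q + D*q))*q + 1987 = 2*q*(-21 + D*q)*(-21 + q + D*q) + 1987 = 1987 + 2*q*(-21 + D*q)*(-21 + q + D*q))
I(607, 608) + s = (1987 + 2*607*(-21 + 608*607)*(-21 + 607 + 608*607)) + 1750926 = (1987 + 2*607*(-21 + 369056)*(-21 + 607 + 369056)) + 1750926 = (1987 + 2*607*369035*369642) + 1750926 = (1987 + 165602754260580) + 1750926 = 165602754262567 + 1750926 = 165602756013493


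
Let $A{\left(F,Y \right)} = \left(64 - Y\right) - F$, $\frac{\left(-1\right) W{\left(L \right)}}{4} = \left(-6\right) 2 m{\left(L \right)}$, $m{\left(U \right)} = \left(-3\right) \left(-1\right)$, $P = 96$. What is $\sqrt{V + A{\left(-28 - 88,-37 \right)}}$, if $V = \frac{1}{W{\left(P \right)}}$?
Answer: $\frac{\sqrt{31249}}{12} \approx 14.731$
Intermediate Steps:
$m{\left(U \right)} = 3$
$W{\left(L \right)} = 144$ ($W{\left(L \right)} = - 4 \left(-6\right) 2 \cdot 3 = - 4 \left(\left(-12\right) 3\right) = \left(-4\right) \left(-36\right) = 144$)
$V = \frac{1}{144} \approx 0.0069444$
$A{\left(F,Y \right)} = 64 - F - Y$
$\sqrt{V + A{\left(-28 - 88,-37 \right)}} = \sqrt{\frac{1}{144} - \left(-129 - 88\right)} = \sqrt{\frac{1}{144} + \left(64 - \left(-28 - 88\right) + 37\right)} = \sqrt{\frac{1}{144} + \left(64 - -116 + 37\right)} = \sqrt{\frac{1}{144} + \left(64 + 116 + 37\right)} = \sqrt{\frac{1}{144} + 217} = \sqrt{\frac{31249}{144}} = \frac{\sqrt{31249}}{12}$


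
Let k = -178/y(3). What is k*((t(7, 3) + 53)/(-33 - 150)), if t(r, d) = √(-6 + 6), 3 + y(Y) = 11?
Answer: 4717/732 ≈ 6.4440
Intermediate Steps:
y(Y) = 8 (y(Y) = -3 + 11 = 8)
t(r, d) = 0 (t(r, d) = √0 = 0)
k = -89/4 (k = -178/8 = -178*⅛ = -89/4 ≈ -22.250)
k*((t(7, 3) + 53)/(-33 - 150)) = -89*(0 + 53)/(4*(-33 - 150)) = -4717/(4*(-183)) = -4717*(-1)/(4*183) = -89/4*(-53/183) = 4717/732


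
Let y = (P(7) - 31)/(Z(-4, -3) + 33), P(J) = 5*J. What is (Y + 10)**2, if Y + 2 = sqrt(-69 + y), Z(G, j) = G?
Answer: (232 + I*sqrt(57913))**2/841 ≈ -4.8621 + 132.77*I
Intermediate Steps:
y = 4/29 (y = (5*7 - 31)/(-4 + 33) = (35 - 31)/29 = 4*(1/29) = 4/29 ≈ 0.13793)
Y = -2 + I*sqrt(57913)/29 (Y = -2 + sqrt(-69 + 4/29) = -2 + sqrt(-1997/29) = -2 + I*sqrt(57913)/29 ≈ -2.0 + 8.2983*I)
(Y + 10)**2 = ((-2 + I*sqrt(57913)/29) + 10)**2 = (8 + I*sqrt(57913)/29)**2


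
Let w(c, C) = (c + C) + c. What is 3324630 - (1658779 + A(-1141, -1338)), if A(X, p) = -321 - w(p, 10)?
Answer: 1663506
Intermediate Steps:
w(c, C) = C + 2*c (w(c, C) = (C + c) + c = C + 2*c)
A(X, p) = -331 - 2*p (A(X, p) = -321 - (10 + 2*p) = -321 + (-10 - 2*p) = -331 - 2*p)
3324630 - (1658779 + A(-1141, -1338)) = 3324630 - (1658779 + (-331 - 2*(-1338))) = 3324630 - (1658779 + (-331 + 2676)) = 3324630 - (1658779 + 2345) = 3324630 - 1*1661124 = 3324630 - 1661124 = 1663506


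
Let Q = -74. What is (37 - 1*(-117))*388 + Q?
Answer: 59678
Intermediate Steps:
(37 - 1*(-117))*388 + Q = (37 - 1*(-117))*388 - 74 = (37 + 117)*388 - 74 = 154*388 - 74 = 59752 - 74 = 59678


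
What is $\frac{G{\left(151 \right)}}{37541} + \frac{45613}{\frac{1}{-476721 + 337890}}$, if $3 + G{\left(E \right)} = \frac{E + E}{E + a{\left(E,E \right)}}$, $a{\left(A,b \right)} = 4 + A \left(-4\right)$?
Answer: $- \frac{106740016823614976}{16855909} \approx -6.3325 \cdot 10^{9}$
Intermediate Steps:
$a{\left(A,b \right)} = 4 - 4 A$
$G{\left(E \right)} = -3 + \frac{2 E}{4 - 3 E}$ ($G{\left(E \right)} = -3 + \frac{E + E}{E - \left(-4 + 4 E\right)} = -3 + \frac{2 E}{4 - 3 E}$)
$\frac{G{\left(151 \right)}}{37541} + \frac{45613}{\frac{1}{-476721 + 337890}} = \frac{\frac{1}{-4 + 3 \cdot 151} \left(12 - 1661\right)}{37541} + \frac{45613}{\frac{1}{-476721 + 337890}} = \frac{12 - 1661}{-4 + 453} \cdot \frac{1}{37541} + \frac{45613}{\frac{1}{-138831}} = \frac{1}{449} \left(-1649\right) \frac{1}{37541} + \frac{45613}{- \frac{1}{138831}} = \frac{1}{449} \left(-1649\right) \frac{1}{37541} + 45613 \left(-138831\right) = \left(- \frac{1649}{449}\right) \frac{1}{37541} - 6332498403 = - \frac{1649}{16855909} - 6332498403 = - \frac{106740016823614976}{16855909}$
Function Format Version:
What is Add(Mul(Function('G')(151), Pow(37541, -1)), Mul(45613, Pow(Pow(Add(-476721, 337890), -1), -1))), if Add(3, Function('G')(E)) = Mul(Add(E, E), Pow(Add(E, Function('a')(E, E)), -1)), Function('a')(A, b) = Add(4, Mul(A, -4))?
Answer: Rational(-106740016823614976, 16855909) ≈ -6.3325e+9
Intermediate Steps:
Function('a')(A, b) = Add(4, Mul(-4, A))
Function('G')(E) = Add(-3, Mul(2, E, Pow(Add(4, Mul(-3, E)), -1))) (Function('G')(E) = Add(-3, Mul(Add(E, E), Pow(Add(E, Add(4, Mul(-4, E))), -1))) = Add(-3, Mul(Mul(2, E), Pow(Add(4, Mul(-3, E)), -1))) = Add(-3, Mul(2, E, Pow(Add(4, Mul(-3, E)), -1))))
Add(Mul(Function('G')(151), Pow(37541, -1)), Mul(45613, Pow(Pow(Add(-476721, 337890), -1), -1))) = Add(Mul(Mul(Pow(Add(-4, Mul(3, 151)), -1), Add(12, Mul(-11, 151))), Pow(37541, -1)), Mul(45613, Pow(Pow(Add(-476721, 337890), -1), -1))) = Add(Mul(Mul(Pow(Add(-4, 453), -1), Add(12, -1661)), Rational(1, 37541)), Mul(45613, Pow(Pow(-138831, -1), -1))) = Add(Mul(Mul(Pow(449, -1), -1649), Rational(1, 37541)), Mul(45613, Pow(Rational(-1, 138831), -1))) = Add(Mul(Mul(Rational(1, 449), -1649), Rational(1, 37541)), Mul(45613, -138831)) = Add(Mul(Rational(-1649, 449), Rational(1, 37541)), -6332498403) = Add(Rational(-1649, 16855909), -6332498403) = Rational(-106740016823614976, 16855909)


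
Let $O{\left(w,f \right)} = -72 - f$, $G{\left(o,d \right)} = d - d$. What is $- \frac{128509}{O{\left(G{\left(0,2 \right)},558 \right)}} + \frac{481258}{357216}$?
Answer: $\frac{3850721957}{18753840} \approx 205.33$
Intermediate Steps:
$G{\left(o,d \right)} = 0$
$- \frac{128509}{O{\left(G{\left(0,2 \right)},558 \right)}} + \frac{481258}{357216} = - \frac{128509}{-72 - 558} + \frac{481258}{357216} = - \frac{128509}{-72 - 558} + 481258 \cdot \frac{1}{357216} = - \frac{128509}{-630} + \frac{240629}{178608} = \left(-128509\right) \left(- \frac{1}{630}\right) + \frac{240629}{178608} = \frac{128509}{630} + \frac{240629}{178608} = \frac{3850721957}{18753840}$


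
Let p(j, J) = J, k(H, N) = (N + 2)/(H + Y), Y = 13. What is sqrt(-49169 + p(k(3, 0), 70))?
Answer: I*sqrt(49099) ≈ 221.58*I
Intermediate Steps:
k(H, N) = (2 + N)/(13 + H) (k(H, N) = (N + 2)/(H + 13) = (2 + N)/(13 + H))
sqrt(-49169 + p(k(3, 0), 70)) = sqrt(-49169 + 70) = sqrt(-49099) = I*sqrt(49099)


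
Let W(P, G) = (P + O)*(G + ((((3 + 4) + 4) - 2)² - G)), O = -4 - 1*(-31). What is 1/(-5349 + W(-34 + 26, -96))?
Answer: -1/3810 ≈ -0.00026247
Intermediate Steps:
O = 27 (O = -4 + 31 = 27)
W(P, G) = 2187 + 81*P (W(P, G) = (P + 27)*(G + ((((3 + 4) + 4) - 2)² - G)) = (27 + P)*(G + (((7 + 4) - 2)² - G)) = (27 + P)*(G + ((11 - 2)² - G)) = (27 + P)*(G + (9² - G)) = (27 + P)*(G + (81 - G)) = (27 + P)*81 = 2187 + 81*P)
1/(-5349 + W(-34 + 26, -96)) = 1/(-5349 + (2187 + 81*(-34 + 26))) = 1/(-5349 + (2187 + 81*(-8))) = 1/(-5349 + (2187 - 648)) = 1/(-5349 + 1539) = 1/(-3810) = -1/3810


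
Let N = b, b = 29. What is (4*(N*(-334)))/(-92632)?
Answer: 4843/11579 ≈ 0.41826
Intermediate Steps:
N = 29
(4*(N*(-334)))/(-92632) = (4*(29*(-334)))/(-92632) = (4*(-9686))*(-1/92632) = -38744*(-1/92632) = 4843/11579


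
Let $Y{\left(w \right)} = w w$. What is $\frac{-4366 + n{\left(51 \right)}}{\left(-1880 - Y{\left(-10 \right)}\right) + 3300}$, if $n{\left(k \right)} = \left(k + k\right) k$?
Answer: $\frac{19}{30} \approx 0.63333$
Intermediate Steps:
$Y{\left(w \right)} = w^{2}$
$n{\left(k \right)} = 2 k^{2}$ ($n{\left(k \right)} = 2 k k = 2 k^{2}$)
$\frac{-4366 + n{\left(51 \right)}}{\left(-1880 - Y{\left(-10 \right)}\right) + 3300} = \frac{-4366 + 2 \cdot 51^{2}}{\left(-1880 - \left(-10\right)^{2}\right) + 3300} = \frac{-4366 + 2 \cdot 2601}{\left(-1880 - 100\right) + 3300} = \frac{-4366 + 5202}{\left(-1880 - 100\right) + 3300} = \frac{836}{-1980 + 3300} = \frac{836}{1320} = 836 \cdot \frac{1}{1320} = \frac{19}{30}$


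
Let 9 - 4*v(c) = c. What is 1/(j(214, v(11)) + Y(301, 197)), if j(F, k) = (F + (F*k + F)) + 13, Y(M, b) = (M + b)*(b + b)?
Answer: 1/196546 ≈ 5.0879e-6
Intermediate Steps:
v(c) = 9/4 - c/4
Y(M, b) = 2*b*(M + b) (Y(M, b) = (M + b)*(2*b) = 2*b*(M + b))
j(F, k) = 13 + 2*F + F*k (j(F, k) = (F + (F + F*k)) + 13 = (2*F + F*k) + 13 = 13 + 2*F + F*k)
1/(j(214, v(11)) + Y(301, 197)) = 1/((13 + 2*214 + 214*(9/4 - 1/4*11)) + 2*197*(301 + 197)) = 1/((13 + 428 + 214*(9/4 - 11/4)) + 2*197*498) = 1/((13 + 428 + 214*(-1/2)) + 196212) = 1/((13 + 428 - 107) + 196212) = 1/(334 + 196212) = 1/196546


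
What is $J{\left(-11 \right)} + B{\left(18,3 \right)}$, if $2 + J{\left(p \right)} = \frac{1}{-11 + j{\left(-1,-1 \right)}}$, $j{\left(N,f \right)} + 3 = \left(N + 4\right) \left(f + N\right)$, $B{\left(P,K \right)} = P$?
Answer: $\frac{319}{20} \approx 15.95$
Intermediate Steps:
$j{\left(N,f \right)} = -3 + \left(4 + N\right) \left(N + f\right)$ ($j{\left(N,f \right)} = -3 + \left(N + 4\right) \left(f + N\right) = -3 + \left(4 + N\right) \left(N + f\right)$)
$J{\left(p \right)} = - \frac{41}{20}$ ($J{\left(p \right)} = -2 + \frac{1}{-11 + \left(-3 + \left(-1\right)^{2} + 4 \left(-1\right) + 4 \left(-1\right) - -1\right)} = -2 + \frac{1}{-11 - 9} = -2 + \frac{1}{-20} = -2 - \frac{1}{20} = - \frac{41}{20}$)
$J{\left(-11 \right)} + B{\left(18,3 \right)} = - \frac{41}{20} + 18 = \frac{319}{20}$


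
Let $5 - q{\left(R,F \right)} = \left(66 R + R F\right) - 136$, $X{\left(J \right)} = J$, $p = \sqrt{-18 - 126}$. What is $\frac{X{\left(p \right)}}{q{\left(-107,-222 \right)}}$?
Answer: $- \frac{4 i}{5517} \approx - 0.00072503 i$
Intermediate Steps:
$p = 12 i$ ($p = \sqrt{-144} = 12 i \approx 12.0 i$)
$q{\left(R,F \right)} = 141 - 66 R - F R$ ($q{\left(R,F \right)} = 5 - \left(\left(66 R + R F\right) - 136\right) = 5 - \left(\left(66 R + F R\right) - 136\right) = 5 - \left(-136 + 66 R + F R\right) = 141 - 66 R - F R$)
$\frac{X{\left(p \right)}}{q{\left(-107,-222 \right)}} = \frac{12 i}{141 - -7062 - \left(-222\right) \left(-107\right)} = \frac{12 i}{141 + 7062 - 23754} = \frac{12 i}{-16551} = 12 i \left(- \frac{1}{16551}\right) = - \frac{4 i}{5517}$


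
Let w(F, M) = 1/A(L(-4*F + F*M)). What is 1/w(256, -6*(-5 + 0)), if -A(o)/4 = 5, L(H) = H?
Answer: -20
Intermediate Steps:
A(o) = -20 (A(o) = -4*5 = -20)
w(F, M) = -1/20 (w(F, M) = 1/(-20) = -1/20)
1/w(256, -6*(-5 + 0)) = 1/(-1/20) = -20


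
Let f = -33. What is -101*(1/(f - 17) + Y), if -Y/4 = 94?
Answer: 1898901/50 ≈ 37978.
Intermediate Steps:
Y = -376 (Y = -4*94 = -376)
-101*(1/(f - 17) + Y) = -101*(1/(-33 - 17) - 376) = -101*(1/(-50) - 376) = -101*(-1/50 - 376) = -101*(-18801/50) = 1898901/50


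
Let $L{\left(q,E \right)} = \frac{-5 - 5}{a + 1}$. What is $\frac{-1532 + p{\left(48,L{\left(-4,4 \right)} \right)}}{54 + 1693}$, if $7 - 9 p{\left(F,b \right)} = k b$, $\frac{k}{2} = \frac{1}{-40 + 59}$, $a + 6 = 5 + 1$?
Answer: $- \frac{29091}{33193} \approx -0.87642$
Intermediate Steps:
$a = 0$ ($a = -6 + \left(5 + 1\right) = -6 + 6 = 0$)
$L{\left(q,E \right)} = -10$ ($L{\left(q,E \right)} = \frac{-5 - 5}{0 + 1} = - \frac{10}{1} = \left(-10\right) 1 = -10$)
$k = \frac{2}{19}$ ($k = \frac{2}{-40 + 59} = \frac{2}{19} \approx 0.10526$)
$p{\left(F,b \right)} = \frac{7}{9} - \frac{2 b}{171}$ ($p{\left(F,b \right)} = \frac{7}{9} - \frac{\frac{2}{19} b}{9} = \frac{7}{9} - \frac{2 b}{171}$)
$\frac{-1532 + p{\left(48,L{\left(-4,4 \right)} \right)}}{54 + 1693} = \frac{-1532 + \left(\frac{7}{9} - - \frac{20}{171}\right)}{54 + 1693} = \frac{-1532 + \left(\frac{7}{9} + \frac{20}{171}\right)}{1747} = \left(-1532 + \frac{17}{19}\right) \frac{1}{1747} = \left(- \frac{29091}{19}\right) \frac{1}{1747} = - \frac{29091}{33193}$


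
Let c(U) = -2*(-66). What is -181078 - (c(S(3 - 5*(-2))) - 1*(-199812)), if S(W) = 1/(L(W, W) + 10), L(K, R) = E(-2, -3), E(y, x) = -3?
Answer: -381022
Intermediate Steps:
L(K, R) = -3
S(W) = ⅐ (S(W) = 1/(-3 + 10) = 1/7 = ⅐)
c(U) = 132
-181078 - (c(S(3 - 5*(-2))) - 1*(-199812)) = -181078 - (132 - 1*(-199812)) = -181078 - (132 + 199812) = -181078 - 1*199944 = -181078 - 199944 = -381022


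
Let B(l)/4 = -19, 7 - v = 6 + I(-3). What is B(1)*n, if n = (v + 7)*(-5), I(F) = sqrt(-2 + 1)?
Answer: 3040 - 380*I ≈ 3040.0 - 380.0*I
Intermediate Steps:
I(F) = I (I(F) = sqrt(-1) = I)
v = 1 - I (v = 7 - (6 + I) = 7 + (-6 - I) = 1 - I ≈ 1.0 - 1.0*I)
n = -40 + 5*I (n = ((1 - I) + 7)*(-5) = (8 - I)*(-5) = -40 + 5*I ≈ -40.0 + 5.0*I)
B(l) = -76 (B(l) = 4*(-19) = -76)
B(1)*n = -76*(-40 + 5*I) = 3040 - 380*I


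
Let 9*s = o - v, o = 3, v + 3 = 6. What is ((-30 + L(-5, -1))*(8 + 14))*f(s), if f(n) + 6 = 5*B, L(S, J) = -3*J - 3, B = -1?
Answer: 7260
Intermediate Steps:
v = 3 (v = -3 + 6 = 3)
L(S, J) = -3 - 3*J
s = 0 (s = (3 - 1*3)/9 = (3 - 3)/9 = (⅑)*0 = 0)
f(n) = -11 (f(n) = -6 + 5*(-1) = -6 - 5 = -11)
((-30 + L(-5, -1))*(8 + 14))*f(s) = ((-30 + (-3 - 3*(-1)))*(8 + 14))*(-11) = ((-30 + (-3 + 3))*22)*(-11) = ((-30 + 0)*22)*(-11) = -30*22*(-11) = -660*(-11) = 7260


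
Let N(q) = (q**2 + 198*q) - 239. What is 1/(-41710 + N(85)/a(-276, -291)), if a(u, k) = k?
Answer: -291/12161426 ≈ -2.3928e-5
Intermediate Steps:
N(q) = -239 + q**2 + 198*q
1/(-41710 + N(85)/a(-276, -291)) = 1/(-41710 + (-239 + 85**2 + 198*85)/(-291)) = 1/(-41710 + (-239 + 7225 + 16830)*(-1/291)) = 1/(-41710 + 23816*(-1/291)) = 1/(-41710 - 23816/291) = 1/(-12161426/291) = -291/12161426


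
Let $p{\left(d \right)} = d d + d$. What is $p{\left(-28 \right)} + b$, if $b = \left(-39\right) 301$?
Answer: $-10983$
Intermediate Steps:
$b = -11739$
$p{\left(d \right)} = d + d^{2}$ ($p{\left(d \right)} = d^{2} + d = d + d^{2}$)
$p{\left(-28 \right)} + b = - 28 \left(1 - 28\right) - 11739 = \left(-28\right) \left(-27\right) - 11739 = 756 - 11739 = -10983$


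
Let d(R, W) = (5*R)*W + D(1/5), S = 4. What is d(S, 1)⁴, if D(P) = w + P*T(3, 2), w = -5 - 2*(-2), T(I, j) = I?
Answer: 92236816/625 ≈ 1.4758e+5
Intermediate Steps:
w = -1 (w = -5 + 4 = -1)
D(P) = -1 + 3*P (D(P) = -1 + P*3 = -1 + 3*P)
d(R, W) = -⅖ + 5*R*W (d(R, W) = (5*R)*W + (-1 + 3/5) = 5*R*W + (-1 + 3*(⅕)) = 5*R*W + (-1 + ⅗) = 5*R*W - ⅖ = -⅖ + 5*R*W)
d(S, 1)⁴ = (-⅖ + 5*4*1)⁴ = (-⅖ + 20)⁴ = (98/5)⁴ = 92236816/625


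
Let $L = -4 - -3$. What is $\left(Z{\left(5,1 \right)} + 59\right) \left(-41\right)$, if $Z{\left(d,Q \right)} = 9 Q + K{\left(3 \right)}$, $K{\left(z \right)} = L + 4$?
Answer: $-2911$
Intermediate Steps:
$L = -1$ ($L = -4 + 3 = -1$)
$K{\left(z \right)} = 3$ ($K{\left(z \right)} = -1 + 4 = 3$)
$Z{\left(d,Q \right)} = 3 + 9 Q$ ($Z{\left(d,Q \right)} = 9 Q + 3 = 3 + 9 Q$)
$\left(Z{\left(5,1 \right)} + 59\right) \left(-41\right) = \left(\left(3 + 9 \cdot 1\right) + 59\right) \left(-41\right) = \left(\left(3 + 9\right) + 59\right) \left(-41\right) = \left(12 + 59\right) \left(-41\right) = 71 \left(-41\right) = -2911$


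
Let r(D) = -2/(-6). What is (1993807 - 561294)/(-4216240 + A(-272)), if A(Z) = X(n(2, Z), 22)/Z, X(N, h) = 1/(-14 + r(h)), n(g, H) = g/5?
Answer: -15975384976/47019508477 ≈ -0.33976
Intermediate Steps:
n(g, H) = g/5 (n(g, H) = g*(⅕) = g/5)
r(D) = ⅓ (r(D) = -2*(-⅙) = ⅓)
X(N, h) = -3/41 (X(N, h) = 1/(-14 + ⅓) = 1/(-41/3) = -3/41)
A(Z) = -3/(41*Z)
(1993807 - 561294)/(-4216240 + A(-272)) = (1993807 - 561294)/(-4216240 - 3/41/(-272)) = 1432513/(-4216240 - 3/41*(-1/272)) = 1432513/(-4216240 + 3/11152) = 1432513/(-47019508477/11152) = 1432513*(-11152/47019508477) = -15975384976/47019508477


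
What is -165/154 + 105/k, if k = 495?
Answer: -397/462 ≈ -0.85931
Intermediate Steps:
-165/154 + 105/k = -165/154 + 105/495 = -165*1/154 + 105*(1/495) = -15/14 + 7/33 = -397/462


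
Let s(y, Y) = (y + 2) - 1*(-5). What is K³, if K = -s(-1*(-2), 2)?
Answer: -729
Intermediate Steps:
s(y, Y) = 7 + y (s(y, Y) = (2 + y) + 5 = 7 + y)
K = -9 (K = -(7 - 1*(-2)) = -(7 + 2) = -1*9 = -9)
K³ = (-9)³ = -729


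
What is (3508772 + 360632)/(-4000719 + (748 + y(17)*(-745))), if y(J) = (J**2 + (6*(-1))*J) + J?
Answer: -3869404/4151951 ≈ -0.93195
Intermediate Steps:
y(J) = J**2 - 5*J (y(J) = (J**2 - 6*J) + J = J**2 - 5*J)
(3508772 + 360632)/(-4000719 + (748 + y(17)*(-745))) = (3508772 + 360632)/(-4000719 + (748 + (17*(-5 + 17))*(-745))) = 3869404/(-4000719 + (748 + (17*12)*(-745))) = 3869404/(-4000719 + (748 + 204*(-745))) = 3869404/(-4000719 + (748 - 151980)) = 3869404/(-4000719 - 151232) = 3869404/(-4151951) = 3869404*(-1/4151951) = -3869404/4151951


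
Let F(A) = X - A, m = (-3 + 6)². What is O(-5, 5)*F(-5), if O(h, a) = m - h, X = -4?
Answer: 14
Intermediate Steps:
m = 9 (m = 3² = 9)
F(A) = -4 - A
O(h, a) = 9 - h
O(-5, 5)*F(-5) = (9 - 1*(-5))*(-4 - 1*(-5)) = (9 + 5)*(-4 + 5) = 14*1 = 14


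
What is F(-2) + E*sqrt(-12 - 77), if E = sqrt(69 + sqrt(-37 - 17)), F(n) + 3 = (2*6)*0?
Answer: -3 + I*sqrt(267)*sqrt(23 + I*sqrt(6)) ≈ -7.167 + 78.475*I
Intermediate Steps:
F(n) = -3 (F(n) = -3 + (2*6)*0 = -3 + 12*0 = -3 + 0 = -3)
E = sqrt(69 + 3*I*sqrt(6)) (E = sqrt(69 + sqrt(-54)) = sqrt(69 + 3*I*sqrt(6)) ≈ 8.3184 + 0.4417*I)
F(-2) + E*sqrt(-12 - 77) = -3 + sqrt(69 + 3*I*sqrt(6))*sqrt(-12 - 77) = -3 + sqrt(69 + 3*I*sqrt(6))*sqrt(-89) = -3 + sqrt(69 + 3*I*sqrt(6))*(I*sqrt(89)) = -3 + I*sqrt(89)*sqrt(69 + 3*I*sqrt(6))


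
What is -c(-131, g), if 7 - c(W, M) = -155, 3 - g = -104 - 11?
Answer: -162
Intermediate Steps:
g = 118 (g = 3 - (-104 - 11) = 3 - 1*(-115) = 3 + 115 = 118)
c(W, M) = 162 (c(W, M) = 7 - 1*(-155) = 7 + 155 = 162)
-c(-131, g) = -1*162 = -162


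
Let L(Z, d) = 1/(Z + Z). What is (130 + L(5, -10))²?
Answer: 1692601/100 ≈ 16926.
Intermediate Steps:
L(Z, d) = 1/(2*Z)
(130 + L(5, -10))² = (130 + (½)/5)² = (130 + (½)*(⅕))² = (130 + ⅒)² = (1301/10)² = 1692601/100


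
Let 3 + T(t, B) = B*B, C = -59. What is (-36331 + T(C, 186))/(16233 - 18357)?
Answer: 869/1062 ≈ 0.81827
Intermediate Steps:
T(t, B) = -3 + B**2 (T(t, B) = -3 + B*B = -3 + B**2)
(-36331 + T(C, 186))/(16233 - 18357) = (-36331 + (-3 + 186**2))/(16233 - 18357) = (-36331 + (-3 + 34596))/(-2124) = (-36331 + 34593)*(-1/2124) = -1738*(-1/2124) = 869/1062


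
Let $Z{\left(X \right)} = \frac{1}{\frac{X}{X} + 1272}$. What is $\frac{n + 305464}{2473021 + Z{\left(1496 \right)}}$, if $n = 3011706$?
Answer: $\frac{2111378705}{1574077867} \approx 1.3413$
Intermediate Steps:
$Z{\left(X \right)} = \frac{1}{1273}$ ($Z{\left(X \right)} = \frac{1}{1 + 1272} = \frac{1}{1273}$)
$\frac{n + 305464}{2473021 + Z{\left(1496 \right)}} = \frac{3011706 + 305464}{2473021 + \frac{1}{1273}} = \frac{3317170}{\frac{3148155734}{1273}} = 3317170 \cdot \frac{1273}{3148155734} = \frac{2111378705}{1574077867}$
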